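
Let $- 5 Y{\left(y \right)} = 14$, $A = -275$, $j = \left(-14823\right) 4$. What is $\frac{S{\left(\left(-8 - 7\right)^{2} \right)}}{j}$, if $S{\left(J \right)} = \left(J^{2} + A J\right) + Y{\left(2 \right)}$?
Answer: $\frac{14066}{74115} \approx 0.18979$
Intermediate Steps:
$j = -59292$
$Y{\left(y \right)} = - \frac{14}{5}$ ($Y{\left(y \right)} = \left(- \frac{1}{5}\right) 14 = - \frac{14}{5}$)
$S{\left(J \right)} = - \frac{14}{5} + J^{2} - 275 J$ ($S{\left(J \right)} = \left(J^{2} - 275 J\right) - \frac{14}{5} = - \frac{14}{5} + J^{2} - 275 J$)
$\frac{S{\left(\left(-8 - 7\right)^{2} \right)}}{j} = \frac{- \frac{14}{5} + \left(\left(-8 - 7\right)^{2}\right)^{2} - 275 \left(-8 - 7\right)^{2}}{-59292} = \left(- \frac{14}{5} + \left(\left(-15\right)^{2}\right)^{2} - 275 \left(-15\right)^{2}\right) \left(- \frac{1}{59292}\right) = \left(- \frac{14}{5} + 225^{2} - 61875\right) \left(- \frac{1}{59292}\right) = \left(- \frac{14}{5} + 50625 - 61875\right) \left(- \frac{1}{59292}\right) = \left(- \frac{56264}{5}\right) \left(- \frac{1}{59292}\right) = \frac{14066}{74115}$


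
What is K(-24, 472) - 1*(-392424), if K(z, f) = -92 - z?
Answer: 392356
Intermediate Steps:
K(-24, 472) - 1*(-392424) = (-92 - 1*(-24)) - 1*(-392424) = (-92 + 24) + 392424 = -68 + 392424 = 392356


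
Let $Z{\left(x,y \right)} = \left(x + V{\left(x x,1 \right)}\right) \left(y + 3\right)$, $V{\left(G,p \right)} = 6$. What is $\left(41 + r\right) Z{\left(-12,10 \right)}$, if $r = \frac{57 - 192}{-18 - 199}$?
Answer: $- \frac{704496}{217} \approx -3246.5$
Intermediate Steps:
$r = \frac{135}{217}$ ($r = - \frac{135}{-217} = \left(-135\right) \left(- \frac{1}{217}\right) = \frac{135}{217} \approx 0.62212$)
$Z{\left(x,y \right)} = \left(3 + y\right) \left(6 + x\right)$ ($Z{\left(x,y \right)} = \left(x + 6\right) \left(y + 3\right) = \left(6 + x\right) \left(3 + y\right) = \left(3 + y\right) \left(6 + x\right)$)
$\left(41 + r\right) Z{\left(-12,10 \right)} = \left(41 + \frac{135}{217}\right) \left(18 + 3 \left(-12\right) + 6 \cdot 10 - 120\right) = \frac{9032 \left(18 - 36 + 60 - 120\right)}{217} = \frac{9032}{217} \left(-78\right) = - \frac{704496}{217}$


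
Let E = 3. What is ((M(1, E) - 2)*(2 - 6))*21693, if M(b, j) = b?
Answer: 86772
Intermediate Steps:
((M(1, E) - 2)*(2 - 6))*21693 = ((1 - 2)*(2 - 6))*21693 = -1*(-4)*21693 = 4*21693 = 86772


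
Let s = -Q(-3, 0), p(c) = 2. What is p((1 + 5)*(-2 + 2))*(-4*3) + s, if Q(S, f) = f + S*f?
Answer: -24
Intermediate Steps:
s = 0 (s = -0*(1 - 3) = -0*(-2) = -1*0 = 0)
p((1 + 5)*(-2 + 2))*(-4*3) + s = 2*(-4*3) + 0 = 2*(-12) + 0 = -24 + 0 = -24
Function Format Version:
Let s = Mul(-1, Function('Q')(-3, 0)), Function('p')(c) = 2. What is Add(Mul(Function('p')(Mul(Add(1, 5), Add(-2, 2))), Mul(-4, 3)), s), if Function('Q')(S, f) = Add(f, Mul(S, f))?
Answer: -24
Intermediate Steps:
s = 0 (s = Mul(-1, Mul(0, Add(1, -3))) = Mul(-1, Mul(0, -2)) = Mul(-1, 0) = 0)
Add(Mul(Function('p')(Mul(Add(1, 5), Add(-2, 2))), Mul(-4, 3)), s) = Add(Mul(2, Mul(-4, 3)), 0) = Add(Mul(2, -12), 0) = Add(-24, 0) = -24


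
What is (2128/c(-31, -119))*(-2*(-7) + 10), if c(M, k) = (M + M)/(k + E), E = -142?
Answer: 6664896/31 ≈ 2.1500e+5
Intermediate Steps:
c(M, k) = 2*M/(-142 + k) (c(M, k) = (M + M)/(k - 142) = (2*M)/(-142 + k) = 2*M/(-142 + k))
(2128/c(-31, -119))*(-2*(-7) + 10) = (2128/((2*(-31)/(-142 - 119))))*(-2*(-7) + 10) = (2128/((2*(-31)/(-261))))*(14 + 10) = (2128/((2*(-31)*(-1/261))))*24 = (2128/(62/261))*24 = (2128*(261/62))*24 = (277704/31)*24 = 6664896/31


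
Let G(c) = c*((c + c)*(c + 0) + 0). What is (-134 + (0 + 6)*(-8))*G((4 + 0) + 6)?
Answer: -364000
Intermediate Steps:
G(c) = 2*c³ (G(c) = c*((2*c)*c + 0) = c*(2*c² + 0) = c*(2*c²) = 2*c³)
(-134 + (0 + 6)*(-8))*G((4 + 0) + 6) = (-134 + (0 + 6)*(-8))*(2*((4 + 0) + 6)³) = (-134 + 6*(-8))*(2*(4 + 6)³) = (-134 - 48)*(2*10³) = -364*1000 = -182*2000 = -364000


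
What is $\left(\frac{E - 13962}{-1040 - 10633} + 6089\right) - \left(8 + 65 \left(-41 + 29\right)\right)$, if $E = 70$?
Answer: $\frac{80102345}{11673} \approx 6862.2$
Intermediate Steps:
$\left(\frac{E - 13962}{-1040 - 10633} + 6089\right) - \left(8 + 65 \left(-41 + 29\right)\right) = \left(\frac{70 - 13962}{-1040 - 10633} + 6089\right) - \left(8 + 65 \left(-41 + 29\right)\right) = \left(- \frac{13892}{-11673} + 6089\right) - -772 = \left(\left(-13892\right) \left(- \frac{1}{11673}\right) + 6089\right) + \left(-8 + 780\right) = \left(\frac{13892}{11673} + 6089\right) + 772 = \frac{71090789}{11673} + 772 = \frac{80102345}{11673}$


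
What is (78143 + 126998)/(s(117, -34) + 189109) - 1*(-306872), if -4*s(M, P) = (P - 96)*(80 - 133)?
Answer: 115007750338/374773 ≈ 3.0687e+5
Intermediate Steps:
s(M, P) = -1272 + 53*P/4 (s(M, P) = -(P - 96)*(80 - 133)/4 = -(-96 + P)*(-53)/4 = -(5088 - 53*P)/4 = -1272 + 53*P/4)
(78143 + 126998)/(s(117, -34) + 189109) - 1*(-306872) = (78143 + 126998)/((-1272 + (53/4)*(-34)) + 189109) - 1*(-306872) = 205141/((-1272 - 901/2) + 189109) + 306872 = 205141/(-3445/2 + 189109) + 306872 = 205141/(374773/2) + 306872 = 205141*(2/374773) + 306872 = 410282/374773 + 306872 = 115007750338/374773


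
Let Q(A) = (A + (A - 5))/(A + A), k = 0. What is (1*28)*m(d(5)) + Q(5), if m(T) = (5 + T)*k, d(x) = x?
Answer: ½ ≈ 0.50000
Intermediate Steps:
m(T) = 0 (m(T) = (5 + T)*0 = 0)
Q(A) = (-5 + 2*A)/(2*A) (Q(A) = (A + (-5 + A))/((2*A)) = (-5 + 2*A)*(1/(2*A)) = (-5 + 2*A)/(2*A))
(1*28)*m(d(5)) + Q(5) = (1*28)*0 + (-5/2 + 5)/5 = 28*0 + (⅕)*(5/2) = 0 + ½ = ½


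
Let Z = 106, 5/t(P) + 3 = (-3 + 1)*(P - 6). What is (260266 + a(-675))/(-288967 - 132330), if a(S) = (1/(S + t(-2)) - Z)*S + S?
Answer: -580823069/738954938 ≈ -0.78601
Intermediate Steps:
t(P) = 5/(9 - 2*P) (t(P) = 5/(-3 + (-3 + 1)*(P - 6)) = 5/(-3 - 2*(-6 + P)) = 5/(-3 + (12 - 2*P)) = 5/(9 - 2*P))
a(S) = S + S*(-106 + 1/(5/13 + S)) (a(S) = (1/(S - 5/(-9 + 2*(-2))) - 1*106)*S + S = (1/(S - 5/(-9 - 4)) - 106)*S + S = (1/(S - 5/(-13)) - 106)*S + S = (1/(S - 5*(-1/13)) - 106)*S + S = (1/(S + 5/13) - 106)*S + S = (1/(5/13 + S) - 106)*S + S = (-106 + 1/(5/13 + S))*S + S = S*(-106 + 1/(5/13 + S)) + S = S + S*(-106 + 1/(5/13 + S)))
(260266 + a(-675))/(-288967 - 132330) = (260266 - 1*(-675)*(512 + 1365*(-675))/(5 + 13*(-675)))/(-288967 - 132330) = (260266 - 1*(-675)*(512 - 921375)/(5 - 8775))/(-421297) = (260266 - 1*(-675)*(-920863)/(-8770))*(-1/421297) = (260266 - 1*(-675)*(-1/8770)*(-920863))*(-1/421297) = (260266 + 124316505/1754)*(-1/421297) = (580823069/1754)*(-1/421297) = -580823069/738954938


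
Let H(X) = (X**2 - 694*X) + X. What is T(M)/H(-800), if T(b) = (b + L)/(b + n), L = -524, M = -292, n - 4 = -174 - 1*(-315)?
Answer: 17/3657850 ≈ 4.6475e-6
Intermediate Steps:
n = 145 (n = 4 + (-174 - 1*(-315)) = 4 + (-174 + 315) = 4 + 141 = 145)
H(X) = X**2 - 693*X
T(b) = (-524 + b)/(145 + b) (T(b) = (b - 524)/(b + 145) = (-524 + b)/(145 + b))
T(M)/H(-800) = ((-524 - 292)/(145 - 292))/((-800*(-693 - 800))) = (-816/(-147))/((-800*(-1493))) = -1/147*(-816)/1194400 = (272/49)*(1/1194400) = 17/3657850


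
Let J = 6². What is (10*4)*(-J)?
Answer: -1440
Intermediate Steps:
J = 36
(10*4)*(-J) = (10*4)*(-1*36) = 40*(-36) = -1440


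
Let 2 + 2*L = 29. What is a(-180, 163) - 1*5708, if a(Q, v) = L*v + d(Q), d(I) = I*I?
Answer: 57785/2 ≈ 28893.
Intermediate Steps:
L = 27/2 (L = -1 + (½)*29 = -1 + 29/2 = 27/2 ≈ 13.500)
d(I) = I²
a(Q, v) = Q² + 27*v/2 (a(Q, v) = 27*v/2 + Q² = Q² + 27*v/2)
a(-180, 163) - 1*5708 = ((-180)² + (27/2)*163) - 1*5708 = (32400 + 4401/2) - 5708 = 69201/2 - 5708 = 57785/2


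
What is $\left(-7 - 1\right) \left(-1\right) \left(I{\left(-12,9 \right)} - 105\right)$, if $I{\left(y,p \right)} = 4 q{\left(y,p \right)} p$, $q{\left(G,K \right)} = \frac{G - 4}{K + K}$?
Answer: $-1096$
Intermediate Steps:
$q{\left(G,K \right)} = \frac{-4 + G}{2 K}$
$I{\left(y,p \right)} = -8 + 2 y$ ($I{\left(y,p \right)} = 4 \frac{-4 + y}{2 p} p = \frac{2 \left(-4 + y\right)}{p} p = -8 + 2 y$)
$\left(-7 - 1\right) \left(-1\right) \left(I{\left(-12,9 \right)} - 105\right) = \left(-7 - 1\right) \left(-1\right) \left(\left(-8 + 2 \left(-12\right)\right) - 105\right) = \left(-8\right) \left(-1\right) \left(\left(-8 - 24\right) - 105\right) = 8 \left(-32 - 105\right) = 8 \left(-137\right) = -1096$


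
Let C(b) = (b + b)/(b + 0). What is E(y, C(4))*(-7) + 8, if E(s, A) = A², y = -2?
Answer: -20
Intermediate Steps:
C(b) = 2 (C(b) = (2*b)/b = 2)
E(y, C(4))*(-7) + 8 = 2²*(-7) + 8 = 4*(-7) + 8 = -28 + 8 = -20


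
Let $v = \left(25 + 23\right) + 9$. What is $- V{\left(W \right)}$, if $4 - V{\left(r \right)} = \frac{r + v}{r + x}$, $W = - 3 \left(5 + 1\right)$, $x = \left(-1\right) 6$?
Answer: $- \frac{45}{8} \approx -5.625$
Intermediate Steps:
$x = -6$
$W = -18$ ($W = \left(-3\right) 6 = -18$)
$v = 57$ ($v = 48 + 9 = 57$)
$V{\left(r \right)} = 4 - \frac{57 + r}{-6 + r}$ ($V{\left(r \right)} = 4 - \frac{r + 57}{r - 6} = 4 - \frac{57 + r}{-6 + r}$)
$- V{\left(W \right)} = - \frac{3 \left(-27 - 18\right)}{-6 - 18} = - \frac{3 \left(-45\right)}{-24} = - \frac{3 \left(-1\right) \left(-45\right)}{24} = \left(-1\right) \frac{45}{8} = - \frac{45}{8}$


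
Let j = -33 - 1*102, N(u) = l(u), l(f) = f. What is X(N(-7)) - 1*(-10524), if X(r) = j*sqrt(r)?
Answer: 10524 - 135*I*sqrt(7) ≈ 10524.0 - 357.18*I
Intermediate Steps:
N(u) = u
j = -135 (j = -33 - 102 = -135)
X(r) = -135*sqrt(r)
X(N(-7)) - 1*(-10524) = -135*I*sqrt(7) - 1*(-10524) = -135*I*sqrt(7) + 10524 = 10524 - 135*I*sqrt(7)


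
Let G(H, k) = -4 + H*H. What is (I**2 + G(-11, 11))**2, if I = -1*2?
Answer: 14641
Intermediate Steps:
G(H, k) = -4 + H**2
I = -2
(I**2 + G(-11, 11))**2 = ((-2)**2 + (-4 + (-11)**2))**2 = (4 + (-4 + 121))**2 = (4 + 117)**2 = 121**2 = 14641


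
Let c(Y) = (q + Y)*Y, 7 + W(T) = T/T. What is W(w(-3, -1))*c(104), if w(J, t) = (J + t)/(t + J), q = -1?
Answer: -64272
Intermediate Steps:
w(J, t) = 1 (w(J, t) = (J + t)/(J + t) = 1)
W(T) = -6 (W(T) = -7 + T/T = -7 + 1 = -6)
c(Y) = Y*(-1 + Y) (c(Y) = (-1 + Y)*Y = Y*(-1 + Y))
W(w(-3, -1))*c(104) = -624*(-1 + 104) = -624*103 = -6*10712 = -64272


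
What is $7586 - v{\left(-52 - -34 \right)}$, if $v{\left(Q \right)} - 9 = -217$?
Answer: $7794$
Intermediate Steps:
$v{\left(Q \right)} = -208$ ($v{\left(Q \right)} = 9 - 217 = -208$)
$7586 - v{\left(-52 - -34 \right)} = 7586 - -208 = 7586 + 208 = 7794$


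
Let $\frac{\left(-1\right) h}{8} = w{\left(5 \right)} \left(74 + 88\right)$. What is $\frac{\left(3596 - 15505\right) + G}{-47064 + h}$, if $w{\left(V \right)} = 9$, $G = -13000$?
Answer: $\frac{8303}{19576} \approx 0.42414$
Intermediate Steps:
$h = -11664$ ($h = - 8 \cdot 9 \left(74 + 88\right) = - 8 \cdot 9 \cdot 162 = \left(-8\right) 1458 = -11664$)
$\frac{\left(3596 - 15505\right) + G}{-47064 + h} = \frac{\left(3596 - 15505\right) - 13000}{-47064 - 11664} = \frac{\left(3596 - 15505\right) - 13000}{-58728} = \left(-11909 - 13000\right) \left(- \frac{1}{58728}\right) = \left(-24909\right) \left(- \frac{1}{58728}\right) = \frac{8303}{19576}$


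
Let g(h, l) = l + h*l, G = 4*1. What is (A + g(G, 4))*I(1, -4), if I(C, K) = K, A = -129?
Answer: 436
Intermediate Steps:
G = 4
(A + g(G, 4))*I(1, -4) = (-129 + 4*(1 + 4))*(-4) = (-129 + 4*5)*(-4) = (-129 + 20)*(-4) = -109*(-4) = 436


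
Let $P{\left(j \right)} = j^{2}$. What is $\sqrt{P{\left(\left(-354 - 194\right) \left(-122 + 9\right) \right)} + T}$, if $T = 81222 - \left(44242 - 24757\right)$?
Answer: $\sqrt{3834643513} \approx 61925.0$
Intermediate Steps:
$T = 61737$ ($T = 81222 - 19485 = 61737$)
$\sqrt{P{\left(\left(-354 - 194\right) \left(-122 + 9\right) \right)} + T} = \sqrt{\left(\left(-354 - 194\right) \left(-122 + 9\right)\right)^{2} + 61737} = \sqrt{\left(\left(-548\right) \left(-113\right)\right)^{2} + 61737} = \sqrt{61924^{2} + 61737} = \sqrt{3834581776 + 61737} = \sqrt{3834643513}$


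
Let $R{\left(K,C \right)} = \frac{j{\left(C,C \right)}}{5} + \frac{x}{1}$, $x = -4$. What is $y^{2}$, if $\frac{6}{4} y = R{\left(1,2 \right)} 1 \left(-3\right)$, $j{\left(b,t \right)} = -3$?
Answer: $\frac{2116}{25} \approx 84.64$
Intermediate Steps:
$R{\left(K,C \right)} = - \frac{23}{5}$ ($R{\left(K,C \right)} = - \frac{3}{5} - \frac{4}{1} = \left(-3\right) \frac{1}{5} - 4 = - \frac{3}{5} - 4 = - \frac{23}{5}$)
$y = \frac{46}{5}$ ($y = \frac{2 \left(- \frac{23}{5}\right) 1 \left(-3\right)}{3} = \frac{2 \left(\left(- \frac{23}{5}\right) \left(-3\right)\right)}{3} = \frac{2}{3} \cdot \frac{69}{5} = \frac{46}{5} \approx 9.2$)
$y^{2} = \left(\frac{46}{5}\right)^{2} = \frac{2116}{25}$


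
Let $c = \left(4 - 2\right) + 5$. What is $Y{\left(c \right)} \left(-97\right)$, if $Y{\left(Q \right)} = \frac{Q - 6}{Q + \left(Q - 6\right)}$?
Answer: $- \frac{97}{8} \approx -12.125$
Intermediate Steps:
$c = 7$ ($c = 2 + 5 = 7$)
$Y{\left(Q \right)} = \frac{-6 + Q}{-6 + 2 Q}$ ($Y{\left(Q \right)} = \frac{-6 + Q}{Q + \left(-6 + Q\right)} = \frac{-6 + Q}{-6 + 2 Q}$)
$Y{\left(c \right)} \left(-97\right) = \frac{-6 + 7}{2 \left(-3 + 7\right)} \left(-97\right) = \frac{1}{2} \cdot \frac{1}{4} \cdot 1 \left(-97\right) = \frac{1}{8} \left(-97\right) = - \frac{97}{8}$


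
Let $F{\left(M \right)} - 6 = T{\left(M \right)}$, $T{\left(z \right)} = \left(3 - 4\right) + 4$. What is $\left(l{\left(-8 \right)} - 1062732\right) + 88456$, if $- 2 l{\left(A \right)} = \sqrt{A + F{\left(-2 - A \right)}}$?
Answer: $- \frac{1948553}{2} \approx -9.7428 \cdot 10^{5}$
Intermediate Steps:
$T{\left(z \right)} = 3$ ($T{\left(z \right)} = -1 + 4 = 3$)
$F{\left(M \right)} = 9$ ($F{\left(M \right)} = 6 + 3 = 9$)
$l{\left(A \right)} = - \frac{\sqrt{9 + A}}{2}$ ($l{\left(A \right)} = - \frac{\sqrt{A + 9}}{2} = - \frac{\sqrt{9 + A}}{2}$)
$\left(l{\left(-8 \right)} - 1062732\right) + 88456 = \left(- \frac{\sqrt{9 - 8}}{2} - 1062732\right) + 88456 = \left(- \frac{\sqrt{1}}{2} - 1062732\right) + 88456 = \left(\left(- \frac{1}{2}\right) 1 - 1062732\right) + 88456 = \left(- \frac{1}{2} - 1062732\right) + 88456 = - \frac{2125465}{2} + 88456 = - \frac{1948553}{2}$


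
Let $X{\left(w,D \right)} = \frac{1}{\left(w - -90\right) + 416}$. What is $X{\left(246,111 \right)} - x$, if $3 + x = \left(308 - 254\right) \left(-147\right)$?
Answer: $\frac{5971633}{752} \approx 7941.0$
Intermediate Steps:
$x = -7941$ ($x = -3 + \left(308 - 254\right) \left(-147\right) = -3 + 54 \left(-147\right) = -3 - 7938 = -7941$)
$X{\left(w,D \right)} = \frac{1}{506 + w}$ ($X{\left(w,D \right)} = \frac{1}{\left(w + 90\right) + 416} = \frac{1}{\left(90 + w\right) + 416} = \frac{1}{506 + w}$)
$X{\left(246,111 \right)} - x = \frac{1}{506 + 246} - -7941 = \frac{1}{752} + 7941 = \frac{5971633}{752}$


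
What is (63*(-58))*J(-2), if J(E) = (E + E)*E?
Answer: -29232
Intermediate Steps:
J(E) = 2*E**2 (J(E) = (2*E)*E = 2*E**2)
(63*(-58))*J(-2) = (63*(-58))*(2*(-2)**2) = -7308*4 = -3654*8 = -29232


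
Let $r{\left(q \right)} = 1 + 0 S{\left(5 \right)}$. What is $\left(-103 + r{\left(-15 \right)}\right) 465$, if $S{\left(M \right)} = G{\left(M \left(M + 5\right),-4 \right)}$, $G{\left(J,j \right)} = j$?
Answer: $-47430$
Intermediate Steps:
$S{\left(M \right)} = -4$
$r{\left(q \right)} = 1$ ($r{\left(q \right)} = 1 + 0 \left(-4\right) = 1 + 0 = 1$)
$\left(-103 + r{\left(-15 \right)}\right) 465 = \left(-103 + 1\right) 465 = \left(-102\right) 465 = -47430$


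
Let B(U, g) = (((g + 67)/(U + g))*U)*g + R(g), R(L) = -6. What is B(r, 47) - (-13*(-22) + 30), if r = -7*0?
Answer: -322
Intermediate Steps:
r = 0
B(U, g) = -6 + U*g*(67 + g)/(U + g) (B(U, g) = (((g + 67)/(U + g))*U)*g - 6 = (((67 + g)/(U + g))*U)*g - 6 = (U*(67 + g)/(U + g))*g - 6 = U*g*(67 + g)/(U + g) - 6 = -6 + U*g*(67 + g)/(U + g))
B(r, 47) - (-13*(-22) + 30) = (-6*0 - 6*47 + 0*47² + 67*0*47)/(0 + 47) - (-13*(-22) + 30) = (0 - 282 + 0*2209 + 0)/47 - (286 + 30) = (0 - 282 + 0 + 0)/47 - 1*316 = (1/47)*(-282) - 316 = -6 - 316 = -322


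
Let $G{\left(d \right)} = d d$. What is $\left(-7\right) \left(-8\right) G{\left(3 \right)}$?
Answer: $504$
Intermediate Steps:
$G{\left(d \right)} = d^{2}$
$\left(-7\right) \left(-8\right) G{\left(3 \right)} = \left(-7\right) \left(-8\right) 3^{2} = 56 \cdot 9 = 504$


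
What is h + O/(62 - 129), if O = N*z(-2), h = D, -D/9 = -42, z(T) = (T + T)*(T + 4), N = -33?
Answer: 25062/67 ≈ 374.06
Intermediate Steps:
z(T) = 2*T*(4 + T) (z(T) = (2*T)*(4 + T) = 2*T*(4 + T))
D = 378 (D = -9*(-42) = 378)
h = 378
O = 264 (O = -66*(-2)*(4 - 2) = -66*(-2)*2 = -33*(-8) = 264)
h + O/(62 - 129) = 378 + 264/(62 - 129) = 378 + 264/(-67) = 378 - 1/67*264 = 378 - 264/67 = 25062/67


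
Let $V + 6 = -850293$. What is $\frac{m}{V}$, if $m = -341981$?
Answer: $\frac{8341}{20739} \approx 0.40219$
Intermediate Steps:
$V = -850299$ ($V = -6 - 850293 = -850299$)
$\frac{m}{V} = - \frac{341981}{-850299} = \left(-341981\right) \left(- \frac{1}{850299}\right) = \frac{8341}{20739}$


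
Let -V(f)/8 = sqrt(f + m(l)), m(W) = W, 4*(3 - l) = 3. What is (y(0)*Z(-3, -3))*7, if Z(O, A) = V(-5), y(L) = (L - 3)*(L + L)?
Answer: 0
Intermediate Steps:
l = 9/4 (l = 3 - 1/4*3 = 3 - 3/4 = 9/4 ≈ 2.2500)
y(L) = 2*L*(-3 + L) (y(L) = (-3 + L)*(2*L) = 2*L*(-3 + L))
V(f) = -8*sqrt(9/4 + f) (V(f) = -8*sqrt(f + 9/4) = -8*sqrt(9/4 + f))
Z(O, A) = -4*I*sqrt(11) (Z(O, A) = -4*sqrt(9 + 4*(-5)) = -4*sqrt(9 - 20) = -4*I*sqrt(11))
(y(0)*Z(-3, -3))*7 = ((2*0*(-3 + 0))*(-4*I*sqrt(11)))*7 = ((2*0*(-3))*(-4*I*sqrt(11)))*7 = (0*(-4*I*sqrt(11)))*7 = 0*7 = 0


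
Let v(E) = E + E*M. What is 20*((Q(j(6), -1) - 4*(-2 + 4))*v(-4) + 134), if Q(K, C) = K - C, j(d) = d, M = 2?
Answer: 2920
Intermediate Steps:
v(E) = 3*E (v(E) = E + E*2 = E + 2*E = 3*E)
20*((Q(j(6), -1) - 4*(-2 + 4))*v(-4) + 134) = 20*(((6 - 1*(-1)) - 4*(-2 + 4))*(3*(-4)) + 134) = 20*(((6 + 1) - 4*2)*(-12) + 134) = 20*((7 - 8)*(-12) + 134) = 20*(-1*(-12) + 134) = 20*(12 + 134) = 20*146 = 2920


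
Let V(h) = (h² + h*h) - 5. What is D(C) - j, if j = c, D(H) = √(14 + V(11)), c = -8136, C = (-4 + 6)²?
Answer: 8136 + √251 ≈ 8151.8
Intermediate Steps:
V(h) = -5 + 2*h² (V(h) = (h² + h²) - 5 = 2*h² - 5 = -5 + 2*h²)
C = 4 (C = 2² = 4)
D(H) = √251 (D(H) = √(14 + (-5 + 2*11²)) = √(14 + (-5 + 2*121)) = √(14 + (-5 + 242)) = √(14 + 237) = √251)
j = -8136
D(C) - j = √251 - 1*(-8136) = √251 + 8136 = 8136 + √251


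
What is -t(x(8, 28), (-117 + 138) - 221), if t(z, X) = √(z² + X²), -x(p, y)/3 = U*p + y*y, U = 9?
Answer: -8*√103666 ≈ -2575.8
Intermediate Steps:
x(p, y) = -27*p - 3*y² (x(p, y) = -3*(9*p + y*y) = -3*(9*p + y²) = -3*(y² + 9*p) = -27*p - 3*y²)
t(z, X) = √(X² + z²)
-t(x(8, 28), (-117 + 138) - 221) = -√(((-117 + 138) - 221)² + (-27*8 - 3*28²)²) = -√((21 - 221)² + (-216 - 3*784)²) = -√((-200)² + (-216 - 2352)²) = -√(40000 + (-2568)²) = -√(40000 + 6594624) = -√6634624 = -8*√103666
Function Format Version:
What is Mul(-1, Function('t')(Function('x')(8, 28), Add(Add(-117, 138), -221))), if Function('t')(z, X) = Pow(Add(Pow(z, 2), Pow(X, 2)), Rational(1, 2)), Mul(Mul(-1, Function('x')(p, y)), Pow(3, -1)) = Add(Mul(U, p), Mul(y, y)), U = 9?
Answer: Mul(-8, Pow(103666, Rational(1, 2))) ≈ -2575.8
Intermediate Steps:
Function('x')(p, y) = Add(Mul(-27, p), Mul(-3, Pow(y, 2))) (Function('x')(p, y) = Mul(-3, Add(Mul(9, p), Mul(y, y))) = Mul(-3, Add(Mul(9, p), Pow(y, 2))) = Mul(-3, Add(Pow(y, 2), Mul(9, p))) = Add(Mul(-27, p), Mul(-3, Pow(y, 2))))
Function('t')(z, X) = Pow(Add(Pow(X, 2), Pow(z, 2)), Rational(1, 2))
Mul(-1, Function('t')(Function('x')(8, 28), Add(Add(-117, 138), -221))) = Mul(-1, Pow(Add(Pow(Add(Add(-117, 138), -221), 2), Pow(Add(Mul(-27, 8), Mul(-3, Pow(28, 2))), 2)), Rational(1, 2))) = Mul(-1, Pow(Add(Pow(Add(21, -221), 2), Pow(Add(-216, Mul(-3, 784)), 2)), Rational(1, 2))) = Mul(-1, Pow(Add(Pow(-200, 2), Pow(Add(-216, -2352), 2)), Rational(1, 2))) = Mul(-1, Pow(Add(40000, Pow(-2568, 2)), Rational(1, 2))) = Mul(-1, Pow(Add(40000, 6594624), Rational(1, 2))) = Mul(-1, Pow(6634624, Rational(1, 2))) = Mul(-1, Mul(8, Pow(103666, Rational(1, 2)))) = Mul(-8, Pow(103666, Rational(1, 2)))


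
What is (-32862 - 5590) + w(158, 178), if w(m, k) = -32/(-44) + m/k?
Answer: -37642927/979 ≈ -38450.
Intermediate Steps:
w(m, k) = 8/11 + m/k (w(m, k) = -32*(-1/44) + m/k = 8/11 + m/k)
(-32862 - 5590) + w(158, 178) = (-32862 - 5590) + (8/11 + 158/178) = -38452 + (8/11 + 158*(1/178)) = -38452 + (8/11 + 79/89) = -38452 + 1581/979 = -37642927/979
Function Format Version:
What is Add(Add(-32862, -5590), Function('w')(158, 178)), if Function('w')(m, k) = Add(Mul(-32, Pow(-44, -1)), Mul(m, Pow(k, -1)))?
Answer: Rational(-37642927, 979) ≈ -38450.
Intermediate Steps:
Function('w')(m, k) = Add(Rational(8, 11), Mul(m, Pow(k, -1))) (Function('w')(m, k) = Add(Mul(-32, Rational(-1, 44)), Mul(m, Pow(k, -1))) = Add(Rational(8, 11), Mul(m, Pow(k, -1))))
Add(Add(-32862, -5590), Function('w')(158, 178)) = Add(Add(-32862, -5590), Add(Rational(8, 11), Mul(158, Pow(178, -1)))) = Add(-38452, Add(Rational(8, 11), Mul(158, Rational(1, 178)))) = Add(-38452, Add(Rational(8, 11), Rational(79, 89))) = Add(-38452, Rational(1581, 979)) = Rational(-37642927, 979)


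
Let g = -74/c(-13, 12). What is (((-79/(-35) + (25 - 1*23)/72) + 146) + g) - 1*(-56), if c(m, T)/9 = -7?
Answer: 86293/420 ≈ 205.46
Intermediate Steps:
c(m, T) = -63 (c(m, T) = 9*(-7) = -63)
g = 74/63 (g = -74/(-63) = -74*(-1/63) = 74/63 ≈ 1.1746)
(((-79/(-35) + (25 - 1*23)/72) + 146) + g) - 1*(-56) = (((-79/(-35) + (25 - 1*23)/72) + 146) + 74/63) - 1*(-56) = (((-79*(-1/35) + (25 - 23)*(1/72)) + 146) + 74/63) + 56 = (((79/35 + 2*(1/72)) + 146) + 74/63) + 56 = (((79/35 + 1/36) + 146) + 74/63) + 56 = ((2879/1260 + 146) + 74/63) + 56 = (186839/1260 + 74/63) + 56 = 62773/420 + 56 = 86293/420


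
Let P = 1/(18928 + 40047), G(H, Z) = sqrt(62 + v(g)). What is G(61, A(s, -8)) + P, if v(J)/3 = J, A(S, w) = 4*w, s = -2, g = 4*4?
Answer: 1/58975 + sqrt(110) ≈ 10.488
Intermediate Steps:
g = 16
v(J) = 3*J
G(H, Z) = sqrt(110) (G(H, Z) = sqrt(62 + 3*16) = sqrt(62 + 48) = sqrt(110))
P = 1/58975 ≈ 1.6956e-5
G(61, A(s, -8)) + P = sqrt(110) + 1/58975 = 1/58975 + sqrt(110)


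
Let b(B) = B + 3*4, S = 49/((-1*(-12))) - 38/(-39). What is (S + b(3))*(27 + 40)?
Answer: 69881/52 ≈ 1343.9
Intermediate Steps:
S = 263/52 (S = 49/12 - 38*(-1/39) = 49*(1/12) + 38/39 = 49/12 + 38/39 = 263/52 ≈ 5.0577)
b(B) = 12 + B (b(B) = B + 12 = 12 + B)
(S + b(3))*(27 + 40) = (263/52 + (12 + 3))*(27 + 40) = (263/52 + 15)*67 = (1043/52)*67 = 69881/52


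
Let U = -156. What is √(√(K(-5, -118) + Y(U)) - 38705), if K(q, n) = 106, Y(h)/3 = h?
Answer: √(-38705 + I*√362) ≈ 0.0484 + 196.74*I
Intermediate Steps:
Y(h) = 3*h
√(√(K(-5, -118) + Y(U)) - 38705) = √(√(106 + 3*(-156)) - 38705) = √(√(106 - 468) - 38705) = √(√(-362) - 38705) = √(I*√362 - 38705) = √(-38705 + I*√362)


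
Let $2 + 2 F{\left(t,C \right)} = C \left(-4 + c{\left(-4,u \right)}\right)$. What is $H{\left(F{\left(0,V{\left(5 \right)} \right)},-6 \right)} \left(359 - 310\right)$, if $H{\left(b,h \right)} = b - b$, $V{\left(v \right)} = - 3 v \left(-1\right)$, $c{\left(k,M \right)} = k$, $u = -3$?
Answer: $0$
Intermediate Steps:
$V{\left(v \right)} = 3 v$
$F{\left(t,C \right)} = -1 - 4 C$ ($F{\left(t,C \right)} = -1 + \frac{C \left(-4 - 4\right)}{2} = -1 + \frac{C \left(-8\right)}{2} = -1 + \frac{\left(-8\right) C}{2} = -1 - 4 C$)
$H{\left(b,h \right)} = 0$
$H{\left(F{\left(0,V{\left(5 \right)} \right)},-6 \right)} \left(359 - 310\right) = 0 \left(359 - 310\right) = 0 \cdot 49 = 0$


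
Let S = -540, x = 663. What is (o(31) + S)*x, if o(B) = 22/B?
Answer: -11084034/31 ≈ -3.5755e+5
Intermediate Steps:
(o(31) + S)*x = (22/31 - 540)*663 = -16718/31*663 = -11084034/31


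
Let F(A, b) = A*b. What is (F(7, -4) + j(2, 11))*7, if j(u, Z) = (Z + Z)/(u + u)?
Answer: -315/2 ≈ -157.50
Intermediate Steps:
j(u, Z) = Z/u (j(u, Z) = (2*Z)/((2*u)) = (2*Z)*(1/(2*u)) = Z/u)
(F(7, -4) + j(2, 11))*7 = (7*(-4) + 11/2)*7 = (-28 + 11*(½))*7 = (-28 + 11/2)*7 = -45/2*7 = -315/2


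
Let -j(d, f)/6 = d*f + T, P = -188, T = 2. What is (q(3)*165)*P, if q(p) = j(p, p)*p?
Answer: 6141960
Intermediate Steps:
j(d, f) = -12 - 6*d*f (j(d, f) = -6*(d*f + 2) = -6*(2 + d*f) = -12 - 6*d*f)
q(p) = p*(-12 - 6*p²) (q(p) = (-12 - 6*p*p)*p = (-12 - 6*p²)*p = p*(-12 - 6*p²))
(q(3)*165)*P = (-6*3*(2 + 3²)*165)*(-188) = (-6*3*(2 + 9)*165)*(-188) = (-6*3*11*165)*(-188) = -198*165*(-188) = -32670*(-188) = 6141960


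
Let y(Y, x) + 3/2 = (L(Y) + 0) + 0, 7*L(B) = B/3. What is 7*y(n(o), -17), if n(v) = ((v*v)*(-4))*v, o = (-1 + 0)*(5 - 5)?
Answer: -21/2 ≈ -10.500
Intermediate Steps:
o = 0 (o = -1*0 = 0)
n(v) = -4*v**3 (n(v) = (v**2*(-4))*v = (-4*v**2)*v = -4*v**3)
L(B) = B/21 (L(B) = (B/3)/7 = B/21)
y(Y, x) = -3/2 + Y/21 (y(Y, x) = -3/2 + ((Y/21 + 0) + 0) = -3/2 + (Y/21 + 0) = -3/2 + Y/21)
7*y(n(o), -17) = 7*(-3/2 + (-4*0**3)/21) = 7*(-3/2 + (-4*0)/21) = 7*(-3/2 + (1/21)*0) = 7*(-3/2 + 0) = 7*(-3/2) = -21/2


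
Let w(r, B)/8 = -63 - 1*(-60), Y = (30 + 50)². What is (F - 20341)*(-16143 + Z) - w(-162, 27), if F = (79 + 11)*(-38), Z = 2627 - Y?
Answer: 473224100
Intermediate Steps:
Y = 6400 (Y = 80² = 6400)
Z = -3773 (Z = 2627 - 1*6400 = 2627 - 6400 = -3773)
F = -3420 (F = 90*(-38) = -3420)
w(r, B) = -24 (w(r, B) = 8*(-63 - 1*(-60)) = 8*(-63 + 60) = 8*(-3) = -24)
(F - 20341)*(-16143 + Z) - w(-162, 27) = (-3420 - 20341)*(-16143 - 3773) - 1*(-24) = -23761*(-19916) + 24 = 473224076 + 24 = 473224100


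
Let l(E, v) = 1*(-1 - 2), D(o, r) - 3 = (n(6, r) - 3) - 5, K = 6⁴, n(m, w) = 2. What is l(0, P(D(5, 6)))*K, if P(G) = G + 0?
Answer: -3888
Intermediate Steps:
K = 1296
D(o, r) = -3 (D(o, r) = 3 + ((2 - 3) - 5) = 3 + (-1 - 5) = 3 - 6 = -3)
P(G) = G
l(E, v) = -3 (l(E, v) = 1*(-3) = -3)
l(0, P(D(5, 6)))*K = -3*1296 = -3888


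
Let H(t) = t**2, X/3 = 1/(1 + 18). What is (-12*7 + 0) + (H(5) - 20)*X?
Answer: -1581/19 ≈ -83.211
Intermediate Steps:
X = 3/19 (X = 3/(1 + 18) = 3/19 ≈ 0.15789)
(-12*7 + 0) + (H(5) - 20)*X = (-12*7 + 0) + (5**2 - 20)*(3/19) = (-84 + 0) + (25 - 20)*(3/19) = -84 + 5*(3/19) = -84 + 15/19 = -1581/19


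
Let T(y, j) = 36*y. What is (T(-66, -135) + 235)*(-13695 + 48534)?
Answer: -74590299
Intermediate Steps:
(T(-66, -135) + 235)*(-13695 + 48534) = (36*(-66) + 235)*(-13695 + 48534) = (-2376 + 235)*34839 = -2141*34839 = -74590299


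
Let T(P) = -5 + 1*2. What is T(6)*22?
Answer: -66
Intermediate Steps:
T(P) = -3 (T(P) = -5 + 2 = -3)
T(6)*22 = -3*22 = -66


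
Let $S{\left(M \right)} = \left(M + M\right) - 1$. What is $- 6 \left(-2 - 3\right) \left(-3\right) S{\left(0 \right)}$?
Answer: $90$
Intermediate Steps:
$S{\left(M \right)} = -1 + 2 M$ ($S{\left(M \right)} = 2 M - 1 = -1 + 2 M$)
$- 6 \left(-2 - 3\right) \left(-3\right) S{\left(0 \right)} = - 6 \left(-2 - 3\right) \left(-3\right) \left(-1 + 2 \cdot 0\right) = - 6 \left(\left(-5\right) \left(-3\right)\right) \left(-1 + 0\right) = \left(-6\right) 15 \left(-1\right) = \left(-90\right) \left(-1\right) = 90$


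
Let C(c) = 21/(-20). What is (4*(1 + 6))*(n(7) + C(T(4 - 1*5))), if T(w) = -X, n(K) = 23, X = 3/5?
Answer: 3073/5 ≈ 614.60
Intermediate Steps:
X = ⅗ (X = 3*(⅕) = ⅗ ≈ 0.60000)
T(w) = -⅗ (T(w) = -1*⅗ = -⅗)
C(c) = -21/20 (C(c) = 21*(-1/20) = -21/20)
(4*(1 + 6))*(n(7) + C(T(4 - 1*5))) = (4*(1 + 6))*(23 - 21/20) = (4*7)*(439/20) = 28*(439/20) = 3073/5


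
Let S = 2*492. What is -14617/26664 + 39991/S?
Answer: 5478838/136653 ≈ 40.093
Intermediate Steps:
S = 984
-14617/26664 + 39991/S = -14617/26664 + 39991/984 = 5478838/136653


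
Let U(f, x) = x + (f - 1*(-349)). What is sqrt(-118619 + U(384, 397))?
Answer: I*sqrt(117489) ≈ 342.77*I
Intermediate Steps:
U(f, x) = 349 + f + x (U(f, x) = x + (f + 349) = x + (349 + f) = 349 + f + x)
sqrt(-118619 + U(384, 397)) = sqrt(-118619 + (349 + 384 + 397)) = sqrt(-118619 + 1130) = sqrt(-117489) = I*sqrt(117489)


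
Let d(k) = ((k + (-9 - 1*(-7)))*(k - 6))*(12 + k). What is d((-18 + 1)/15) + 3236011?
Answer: 10922356852/3375 ≈ 3.2363e+6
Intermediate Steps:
d(k) = (-6 + k)*(-2 + k)*(12 + k) (d(k) = ((k + (-9 + 7))*(-6 + k))*(12 + k) = ((k - 2)*(-6 + k))*(12 + k) = ((-2 + k)*(-6 + k))*(12 + k) = ((-6 + k)*(-2 + k))*(12 + k) = (-6 + k)*(-2 + k)*(12 + k))
d((-18 + 1)/15) + 3236011 = (144 + ((-18 + 1)/15)³ - 84*(-18 + 1)/15 + 4*((-18 + 1)/15)²) + 3236011 = (144 + (-17*1/15)³ - (-1428)/15 + 4*(-17*1/15)²) + 3236011 = (144 + (-17/15)³ - 84*(-17/15) + 4*(-17/15)²) + 3236011 = (144 - 4913/3375 + 476/5 + 4*(289/225)) + 3236011 = (144 - 4913/3375 + 476/5 + 1156/225) + 3236011 = 819727/3375 + 3236011 = 10922356852/3375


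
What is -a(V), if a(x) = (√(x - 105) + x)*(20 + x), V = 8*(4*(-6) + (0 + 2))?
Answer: -27456 + 156*I*√281 ≈ -27456.0 + 2615.0*I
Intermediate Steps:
V = -176 (V = 8*(-24 + 2) = 8*(-22) = -176)
a(x) = (20 + x)*(x + √(-105 + x)) (a(x) = (√(-105 + x) + x)*(20 + x) = (x + √(-105 + x))*(20 + x) = (20 + x)*(x + √(-105 + x)))
-a(V) = -((-176)² + 20*(-176) + 20*√(-105 - 176) - 176*√(-105 - 176)) = -(30976 - 3520 + 20*√(-281) - 176*I*√281) = -(30976 - 3520 + 20*(I*√281) - 176*I*√281) = -(30976 - 3520 + 20*I*√281 - 176*I*√281) = -(27456 - 156*I*√281) = -27456 + 156*I*√281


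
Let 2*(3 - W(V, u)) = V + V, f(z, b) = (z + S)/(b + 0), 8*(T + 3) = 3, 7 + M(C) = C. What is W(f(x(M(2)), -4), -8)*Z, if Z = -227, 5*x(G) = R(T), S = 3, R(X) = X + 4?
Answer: -138697/160 ≈ -866.86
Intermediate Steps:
M(C) = -7 + C
T = -21/8 (T = -3 + (1/8)*3 = -3 + 3/8 = -21/8 ≈ -2.6250)
R(X) = 4 + X
x(G) = 11/40 (x(G) = (4 - 21/8)/5 = (1/5)*(11/8) = 11/40)
f(z, b) = (3 + z)/b (f(z, b) = (z + 3)/(b + 0) = (3 + z)/b)
W(V, u) = 3 - V (W(V, u) = 3 - (V + V)/2 = 3 - V)
W(f(x(M(2)), -4), -8)*Z = (3 - (3 + 11/40)/(-4))*(-227) = (3 - (-1)*131/(4*40))*(-227) = (3 - 1*(-131/160))*(-227) = (3 + 131/160)*(-227) = (611/160)*(-227) = -138697/160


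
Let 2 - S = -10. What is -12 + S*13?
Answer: 144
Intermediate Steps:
S = 12 (S = 2 - 1*(-10) = 2 + 10 = 12)
-12 + S*13 = -12 + 12*13 = -12 + 156 = 144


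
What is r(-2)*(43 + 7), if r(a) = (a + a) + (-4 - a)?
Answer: -300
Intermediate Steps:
r(a) = -4 + a (r(a) = 2*a + (-4 - a) = -4 + a)
r(-2)*(43 + 7) = (-4 - 2)*(43 + 7) = -6*50 = -300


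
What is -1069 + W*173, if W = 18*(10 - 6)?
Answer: 11387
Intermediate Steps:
W = 72 (W = 18*4 = 72)
-1069 + W*173 = -1069 + 72*173 = -1069 + 12456 = 11387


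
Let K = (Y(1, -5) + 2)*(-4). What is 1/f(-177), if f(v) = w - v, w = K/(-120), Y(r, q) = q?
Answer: 10/1769 ≈ 0.0056529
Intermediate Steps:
K = 12 (K = (-5 + 2)*(-4) = -3*(-4) = 12)
w = -⅒ (w = 12/(-120) = 12*(-1/120) = -⅒ ≈ -0.10000)
f(v) = -⅒ - v
1/f(-177) = 1/(-⅒ - 1*(-177)) = 1/(-⅒ + 177) = 1/(1769/10) = 10/1769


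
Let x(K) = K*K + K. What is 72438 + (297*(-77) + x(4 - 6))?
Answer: 49571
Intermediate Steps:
x(K) = K + K² (x(K) = K² + K = K + K²)
72438 + (297*(-77) + x(4 - 6)) = 72438 + (297*(-77) + (4 - 6)*(1 + (4 - 6))) = 72438 + (-22869 - 2*(1 - 2)) = 72438 + (-22869 - 2*(-1)) = 72438 + (-22869 + 2) = 72438 - 22867 = 49571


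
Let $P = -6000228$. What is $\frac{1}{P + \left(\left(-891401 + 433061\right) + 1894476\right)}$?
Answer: $- \frac{1}{4564092} \approx -2.191 \cdot 10^{-7}$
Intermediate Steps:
$\frac{1}{P + \left(\left(-891401 + 433061\right) + 1894476\right)} = \frac{1}{-6000228 + \left(\left(-891401 + 433061\right) + 1894476\right)} = \frac{1}{-6000228 + \left(-458340 + 1894476\right)} = \frac{1}{-6000228 + 1436136} = \frac{1}{-4564092} = - \frac{1}{4564092}$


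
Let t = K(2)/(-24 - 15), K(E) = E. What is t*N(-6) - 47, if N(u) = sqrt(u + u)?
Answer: -47 - 4*I*sqrt(3)/39 ≈ -47.0 - 0.17765*I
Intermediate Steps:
N(u) = sqrt(2)*sqrt(u) (N(u) = sqrt(2*u) = sqrt(2)*sqrt(u))
t = -2/39 (t = 2/(-24 - 15) = 2/(-39) = 2*(-1/39) = -2/39 ≈ -0.051282)
t*N(-6) - 47 = -2*sqrt(2)*sqrt(-6)/39 - 47 = -2*sqrt(2)*I*sqrt(6)/39 - 47 = -4*I*sqrt(3)/39 - 47 = -47 - 4*I*sqrt(3)/39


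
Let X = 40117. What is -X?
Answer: -40117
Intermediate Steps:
-X = -1*40117 = -40117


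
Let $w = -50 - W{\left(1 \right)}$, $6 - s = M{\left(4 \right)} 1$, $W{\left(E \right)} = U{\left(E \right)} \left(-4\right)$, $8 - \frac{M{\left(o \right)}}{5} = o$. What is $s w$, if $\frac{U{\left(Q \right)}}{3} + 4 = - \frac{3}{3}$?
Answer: $1540$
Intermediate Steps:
$U{\left(Q \right)} = -15$ ($U{\left(Q \right)} = -12 + 3 \left(- \frac{3}{3}\right) = -12 + 3 \left(\left(-3\right) \frac{1}{3}\right) = -12 + 3 \left(-1\right) = -12 - 3 = -15$)
$M{\left(o \right)} = 40 - 5 o$
$W{\left(E \right)} = 60$ ($W{\left(E \right)} = \left(-15\right) \left(-4\right) = 60$)
$s = -14$ ($s = 6 - \left(40 - 20\right) 1 = 6 - 20 \cdot 1 = 6 - 20 = -14$)
$w = -110$ ($w = -50 - 60 = -110$)
$s w = \left(-14\right) \left(-110\right) = 1540$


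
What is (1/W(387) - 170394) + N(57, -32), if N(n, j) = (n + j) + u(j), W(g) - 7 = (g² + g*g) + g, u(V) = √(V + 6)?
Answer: -51099114907/299932 + I*√26 ≈ -1.7037e+5 + 5.099*I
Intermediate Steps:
u(V) = √(6 + V)
W(g) = 7 + g + 2*g² (W(g) = 7 + ((g² + g*g) + g) = 7 + ((g² + g²) + g) = 7 + (2*g² + g) = 7 + (g + 2*g²) = 7 + g + 2*g²)
N(n, j) = j + n + √(6 + j) (N(n, j) = (n + j) + √(6 + j) = (j + n) + √(6 + j) = j + n + √(6 + j))
(1/W(387) - 170394) + N(57, -32) = (1/(7 + 387 + 2*387²) - 170394) + (-32 + 57 + √(6 - 32)) = (1/(7 + 387 + 2*149769) - 170394) + (-32 + 57 + √(-26)) = (1/(7 + 387 + 299538) - 170394) + (-32 + 57 + I*√26) = (1/299932 - 170394) + (25 + I*√26) = -51106613207/299932 + (25 + I*√26) = -51099114907/299932 + I*√26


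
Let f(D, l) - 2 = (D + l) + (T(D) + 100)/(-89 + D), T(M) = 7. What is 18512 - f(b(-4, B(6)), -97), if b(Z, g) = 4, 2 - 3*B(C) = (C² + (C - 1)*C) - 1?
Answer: 1581362/85 ≈ 18604.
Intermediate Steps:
B(C) = 1 - C²/3 - C*(-1 + C)/3 (B(C) = ⅔ - ((C² + (C - 1)*C) - 1)/3 = ⅔ - ((C² + (-1 + C)*C) - 1)/3 = ⅔ - ((C² + C*(-1 + C)) - 1)/3 = ⅔ - (-1 + C² + C*(-1 + C))/3 = ⅔ + (⅓ - C²/3 - C*(-1 + C)/3) = 1 - C²/3 - C*(-1 + C)/3)
f(D, l) = 2 + D + l + 107/(-89 + D) (f(D, l) = 2 + ((D + l) + (7 + 100)/(-89 + D)) = 2 + ((D + l) + 107/(-89 + D)) = 2 + (D + l + 107/(-89 + D)) = 2 + D + l + 107/(-89 + D))
18512 - f(b(-4, B(6)), -97) = 18512 - (-71 + 4² - 89*(-97) - 87*4 + 4*(-97))/(-89 + 4) = 18512 - (-71 + 16 + 8633 - 348 - 388)/(-85) = 18512 - (-1)*7842/85 = 18512 - 1*(-7842/85) = 18512 + 7842/85 = 1581362/85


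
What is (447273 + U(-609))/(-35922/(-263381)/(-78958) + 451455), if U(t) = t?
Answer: 387035044569778/391186453454007 ≈ 0.98939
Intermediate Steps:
(447273 + U(-609))/(-35922/(-263381)/(-78958) + 451455) = (447273 - 609)/(-35922/(-263381)/(-78958) + 451455) = 446664/(-35922*(-1/263381)*(-1/78958) + 451455) = 446664/((35922/263381)*(-1/78958) + 451455) = 446664/(-17961/10398018499 + 451455) = 446664/(4694237441448084/10398018499) = 446664*(10398018499/4694237441448084) = 387035044569778/391186453454007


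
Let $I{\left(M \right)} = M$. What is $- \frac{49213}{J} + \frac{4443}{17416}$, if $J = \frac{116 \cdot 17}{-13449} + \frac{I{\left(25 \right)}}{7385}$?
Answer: $\frac{17025468348613941}{49555468984} \approx 3.4356 \cdot 10^{5}$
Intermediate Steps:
$J = - \frac{2845399}{19864173}$ ($J = \frac{116 \cdot 17}{-13449} + \frac{25}{7385} = 1972 \left(- \frac{1}{13449}\right) + 25 \cdot \frac{1}{7385} = - \frac{1972}{13449} + \frac{5}{1477} = - \frac{2845399}{19864173} \approx -0.14324$)
$- \frac{49213}{J} + \frac{4443}{17416} = - \frac{49213}{- \frac{2845399}{19864173}} + \frac{4443}{17416} = \left(-49213\right) \left(- \frac{19864173}{2845399}\right) + 4443 \cdot \frac{1}{17416} = \frac{977575545849}{2845399} + \frac{4443}{17416} = \frac{17025468348613941}{49555468984}$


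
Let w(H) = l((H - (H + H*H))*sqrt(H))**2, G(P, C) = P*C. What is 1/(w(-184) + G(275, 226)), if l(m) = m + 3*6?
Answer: I/(2*(-105453012475*I + 1218816*sqrt(46))) ≈ -4.7415e-12 + 3.7168e-16*I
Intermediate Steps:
G(P, C) = C*P
l(m) = 18 + m (l(m) = m + 18 = 18 + m)
w(H) = (18 - H**(5/2))**2 (w(H) = (18 + (H - (H + H*H))*sqrt(H))**2 = (18 + (H - (H + H**2))*sqrt(H))**2 = (18 + (H + (-H - H**2))*sqrt(H))**2 = (18 + (-H**2)*sqrt(H))**2 = (18 - H**(5/2))**2)
1/(w(-184) + G(275, 226)) = 1/((-18 + (-184)**(5/2))**2 + 226*275) = 1/((-18 + 67712*I*sqrt(46))**2 + 62150) = 1/(62150 + (-18 + 67712*I*sqrt(46))**2)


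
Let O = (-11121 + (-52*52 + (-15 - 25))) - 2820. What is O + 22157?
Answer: 5472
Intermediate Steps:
O = -16685 (O = (-11121 + (-2704 - 40)) - 2820 = (-11121 - 2744) - 2820 = -13865 - 2820 = -16685)
O + 22157 = -16685 + 22157 = 5472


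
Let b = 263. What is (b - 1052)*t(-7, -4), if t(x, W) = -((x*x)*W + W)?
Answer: -157800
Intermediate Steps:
t(x, W) = -W - W*x² (t(x, W) = -(x²*W + W) = -(W*x² + W) = -(W + W*x²) = -W - W*x²)
(b - 1052)*t(-7, -4) = (263 - 1052)*(-1*(-4)*(1 + (-7)²)) = -(-789)*(-4)*(1 + 49) = -(-789)*(-4)*50 = -789*200 = -157800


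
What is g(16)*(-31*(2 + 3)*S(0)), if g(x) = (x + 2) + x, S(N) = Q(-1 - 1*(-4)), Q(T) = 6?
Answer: -31620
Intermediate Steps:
S(N) = 6
g(x) = 2 + 2*x (g(x) = (2 + x) + x = 2 + 2*x)
g(16)*(-31*(2 + 3)*S(0)) = (2 + 2*16)*(-31*(2 + 3)*6) = (2 + 32)*(-155*6) = 34*(-31*30) = 34*(-930) = -31620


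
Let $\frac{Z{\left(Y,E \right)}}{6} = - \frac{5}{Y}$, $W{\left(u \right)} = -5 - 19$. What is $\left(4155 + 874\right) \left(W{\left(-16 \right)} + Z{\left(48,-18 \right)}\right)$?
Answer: $- \frac{990713}{8} \approx -1.2384 \cdot 10^{5}$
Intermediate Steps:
$W{\left(u \right)} = -24$ ($W{\left(u \right)} = -5 - 19 = -24$)
$Z{\left(Y,E \right)} = - \frac{30}{Y}$ ($Z{\left(Y,E \right)} = 6 \left(- \frac{5}{Y}\right) = - \frac{30}{Y}$)
$\left(4155 + 874\right) \left(W{\left(-16 \right)} + Z{\left(48,-18 \right)}\right) = \left(4155 + 874\right) \left(-24 - \frac{30}{48}\right) = 5029 \left(-24 - \frac{5}{8}\right) = 5029 \left(- \frac{197}{8}\right) = - \frac{990713}{8}$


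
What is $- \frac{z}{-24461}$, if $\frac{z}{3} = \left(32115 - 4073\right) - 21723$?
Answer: $\frac{18957}{24461} \approx 0.77499$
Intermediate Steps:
$z = 18957$ ($z = 3 \left(\left(32115 - 4073\right) - 21723\right) = 3 \left(28042 - 21723\right) = 3 \cdot 6319 = 18957$)
$- \frac{z}{-24461} = - \frac{18957}{-24461} = - \frac{18957 \left(-1\right)}{24461} = \left(-1\right) \left(- \frac{18957}{24461}\right) = \frac{18957}{24461}$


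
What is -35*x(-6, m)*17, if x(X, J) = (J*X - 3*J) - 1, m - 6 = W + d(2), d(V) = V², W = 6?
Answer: 86275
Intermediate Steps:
m = 16 (m = 6 + (6 + 2²) = 6 + (6 + 4) = 6 + 10 = 16)
x(X, J) = -1 - 3*J + J*X (x(X, J) = (-3*J + J*X) - 1 = -1 - 3*J + J*X)
-35*x(-6, m)*17 = -35*(-1 - 3*16 + 16*(-6))*17 = -35*(-1 - 48 - 96)*17 = -35*(-145)*17 = 5075*17 = 86275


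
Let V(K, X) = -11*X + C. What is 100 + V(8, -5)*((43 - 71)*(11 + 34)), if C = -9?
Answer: -57860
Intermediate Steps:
V(K, X) = -9 - 11*X (V(K, X) = -11*X - 9 = -9 - 11*X)
100 + V(8, -5)*((43 - 71)*(11 + 34)) = 100 + (-9 - 11*(-5))*((43 - 71)*(11 + 34)) = 100 + (-9 + 55)*(-28*45) = 100 + 46*(-1260) = 100 - 57960 = -57860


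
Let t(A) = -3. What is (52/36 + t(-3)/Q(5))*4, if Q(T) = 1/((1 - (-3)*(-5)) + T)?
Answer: 1024/9 ≈ 113.78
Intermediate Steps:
Q(T) = 1/(-14 + T) (Q(T) = 1/((1 - 1*15) + T) = 1/((1 - 15) + T) = 1/(-14 + T))
(52/36 + t(-3)/Q(5))*4 = (52/36 - 3/(1/(-14 + 5)))*4 = (52*(1/36) - 3/(1/(-9)))*4 = (13/9 - 3/(-⅑))*4 = (13/9 - 3*(-9))*4 = (13/9 + 27)*4 = (256/9)*4 = 1024/9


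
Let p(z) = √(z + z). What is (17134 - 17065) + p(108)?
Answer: 69 + 6*√6 ≈ 83.697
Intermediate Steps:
p(z) = √2*√z (p(z) = √(2*z) = √2*√z)
(17134 - 17065) + p(108) = (17134 - 17065) + √2*√108 = 69 + √2*(6*√3) = 69 + 6*√6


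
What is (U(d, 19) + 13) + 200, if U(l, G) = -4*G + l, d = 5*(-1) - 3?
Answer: 129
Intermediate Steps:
d = -8 (d = -5 - 3 = -8)
U(l, G) = l - 4*G
(U(d, 19) + 13) + 200 = ((-8 - 4*19) + 13) + 200 = ((-8 - 76) + 13) + 200 = (-84 + 13) + 200 = -71 + 200 = 129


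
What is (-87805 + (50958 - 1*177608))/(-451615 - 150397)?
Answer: 214455/602012 ≈ 0.35623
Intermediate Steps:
(-87805 + (50958 - 1*177608))/(-451615 - 150397) = (-87805 + (50958 - 177608))/(-602012) = (-87805 - 126650)*(-1/602012) = -214455*(-1/602012) = 214455/602012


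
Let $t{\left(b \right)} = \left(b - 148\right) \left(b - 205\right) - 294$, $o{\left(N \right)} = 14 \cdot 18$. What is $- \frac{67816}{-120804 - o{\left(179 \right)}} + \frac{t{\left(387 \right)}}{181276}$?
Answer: $\frac{547609895}{685767108} \approx 0.79854$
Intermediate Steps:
$o{\left(N \right)} = 252$
$t{\left(b \right)} = -294 + \left(-205 + b\right) \left(-148 + b\right)$ ($t{\left(b \right)} = \left(-148 + b\right) \left(-205 + b\right) - 294 = \left(-205 + b\right) \left(-148 + b\right) - 294 = -294 + \left(-205 + b\right) \left(-148 + b\right)$)
$- \frac{67816}{-120804 - o{\left(179 \right)}} + \frac{t{\left(387 \right)}}{181276} = - \frac{67816}{-120804 - 252} + \frac{30046 + 387^{2} - 136611}{181276} = - \frac{67816}{-120804 - 252} + \left(30046 + 149769 - 136611\right) \frac{1}{181276} = - \frac{67816}{-121056} + 43204 \cdot \frac{1}{181276} = \left(-67816\right) \left(- \frac{1}{121056}\right) + \frac{10801}{45319} = \frac{8477}{15132} + \frac{10801}{45319} = \frac{547609895}{685767108}$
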